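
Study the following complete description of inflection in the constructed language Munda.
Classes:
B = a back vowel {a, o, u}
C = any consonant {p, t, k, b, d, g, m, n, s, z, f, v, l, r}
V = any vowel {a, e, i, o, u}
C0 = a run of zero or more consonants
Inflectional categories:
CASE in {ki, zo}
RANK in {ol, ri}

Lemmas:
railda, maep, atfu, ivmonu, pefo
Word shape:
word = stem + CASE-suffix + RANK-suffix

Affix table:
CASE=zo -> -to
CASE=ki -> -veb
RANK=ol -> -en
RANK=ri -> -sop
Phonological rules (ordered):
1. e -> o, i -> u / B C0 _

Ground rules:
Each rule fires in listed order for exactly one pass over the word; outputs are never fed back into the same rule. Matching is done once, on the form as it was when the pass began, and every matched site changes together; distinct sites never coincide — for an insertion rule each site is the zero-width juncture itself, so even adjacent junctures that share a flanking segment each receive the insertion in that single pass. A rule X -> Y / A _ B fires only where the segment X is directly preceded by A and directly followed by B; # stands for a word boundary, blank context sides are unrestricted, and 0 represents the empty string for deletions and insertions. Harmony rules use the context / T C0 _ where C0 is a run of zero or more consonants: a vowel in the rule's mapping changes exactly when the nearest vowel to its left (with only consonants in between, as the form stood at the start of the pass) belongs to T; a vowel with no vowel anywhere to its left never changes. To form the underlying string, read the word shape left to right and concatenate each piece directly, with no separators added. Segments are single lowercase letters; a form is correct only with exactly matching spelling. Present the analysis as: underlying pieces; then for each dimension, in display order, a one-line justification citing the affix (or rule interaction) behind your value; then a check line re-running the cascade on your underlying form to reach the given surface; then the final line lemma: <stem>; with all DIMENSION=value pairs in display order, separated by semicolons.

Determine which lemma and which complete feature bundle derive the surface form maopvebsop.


underlying: maep-veb-sop
CASE=ki - signalled by the affix -veb
RANK=ri - signalled by the affix -sop
check: maepvebsop -> maopvebsop
lemma: maep; CASE=ki; RANK=ri


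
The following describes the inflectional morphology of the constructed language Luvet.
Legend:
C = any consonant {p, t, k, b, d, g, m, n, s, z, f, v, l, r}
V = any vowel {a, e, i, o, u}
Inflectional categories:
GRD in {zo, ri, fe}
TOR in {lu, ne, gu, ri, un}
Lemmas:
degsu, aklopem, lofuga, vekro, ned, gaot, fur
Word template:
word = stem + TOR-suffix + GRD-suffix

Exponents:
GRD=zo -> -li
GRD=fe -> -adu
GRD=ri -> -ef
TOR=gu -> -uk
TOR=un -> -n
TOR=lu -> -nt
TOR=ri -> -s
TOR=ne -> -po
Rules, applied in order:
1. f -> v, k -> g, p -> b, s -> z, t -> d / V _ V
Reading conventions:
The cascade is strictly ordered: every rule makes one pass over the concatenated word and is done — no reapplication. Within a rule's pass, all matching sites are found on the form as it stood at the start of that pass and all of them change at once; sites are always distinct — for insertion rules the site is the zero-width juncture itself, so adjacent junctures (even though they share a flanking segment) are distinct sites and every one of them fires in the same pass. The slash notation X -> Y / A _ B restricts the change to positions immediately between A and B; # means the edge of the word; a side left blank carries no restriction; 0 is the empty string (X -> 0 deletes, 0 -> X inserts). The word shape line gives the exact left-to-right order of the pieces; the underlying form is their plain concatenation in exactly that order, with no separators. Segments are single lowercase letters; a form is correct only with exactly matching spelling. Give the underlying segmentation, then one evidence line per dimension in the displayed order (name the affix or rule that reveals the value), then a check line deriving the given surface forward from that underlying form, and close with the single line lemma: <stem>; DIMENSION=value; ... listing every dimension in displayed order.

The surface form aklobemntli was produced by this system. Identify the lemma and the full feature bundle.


underlying: aklopem-nt-li
GRD=zo - signalled by the affix -li
TOR=lu - signalled by the affix -nt
check: aklopemntli -> aklobemntli
lemma: aklopem; GRD=zo; TOR=lu


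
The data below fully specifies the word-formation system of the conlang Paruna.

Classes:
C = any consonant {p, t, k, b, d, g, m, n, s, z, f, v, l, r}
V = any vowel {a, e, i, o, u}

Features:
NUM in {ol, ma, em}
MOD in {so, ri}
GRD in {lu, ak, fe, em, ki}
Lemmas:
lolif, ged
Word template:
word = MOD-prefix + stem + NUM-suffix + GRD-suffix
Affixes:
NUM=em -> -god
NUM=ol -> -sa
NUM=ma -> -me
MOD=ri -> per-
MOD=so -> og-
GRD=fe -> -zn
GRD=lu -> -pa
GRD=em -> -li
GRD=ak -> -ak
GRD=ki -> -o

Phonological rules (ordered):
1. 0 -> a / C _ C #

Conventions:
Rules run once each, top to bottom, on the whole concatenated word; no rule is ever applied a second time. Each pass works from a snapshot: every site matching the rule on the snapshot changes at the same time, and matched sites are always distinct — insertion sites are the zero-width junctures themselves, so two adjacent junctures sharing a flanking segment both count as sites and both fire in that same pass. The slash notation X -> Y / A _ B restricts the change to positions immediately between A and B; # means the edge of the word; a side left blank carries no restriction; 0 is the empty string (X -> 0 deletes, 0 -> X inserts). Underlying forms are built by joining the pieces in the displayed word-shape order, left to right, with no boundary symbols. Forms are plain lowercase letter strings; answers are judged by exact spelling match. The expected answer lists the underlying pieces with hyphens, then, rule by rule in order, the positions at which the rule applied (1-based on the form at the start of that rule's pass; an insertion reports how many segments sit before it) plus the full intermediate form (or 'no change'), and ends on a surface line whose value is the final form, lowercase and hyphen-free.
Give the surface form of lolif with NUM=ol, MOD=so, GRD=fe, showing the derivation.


underlying: og-lolif-sa-zn
1. 0 -> a / C _ C #: inserts after position(s) 10: oglolifsazan
surface: oglolifsazan


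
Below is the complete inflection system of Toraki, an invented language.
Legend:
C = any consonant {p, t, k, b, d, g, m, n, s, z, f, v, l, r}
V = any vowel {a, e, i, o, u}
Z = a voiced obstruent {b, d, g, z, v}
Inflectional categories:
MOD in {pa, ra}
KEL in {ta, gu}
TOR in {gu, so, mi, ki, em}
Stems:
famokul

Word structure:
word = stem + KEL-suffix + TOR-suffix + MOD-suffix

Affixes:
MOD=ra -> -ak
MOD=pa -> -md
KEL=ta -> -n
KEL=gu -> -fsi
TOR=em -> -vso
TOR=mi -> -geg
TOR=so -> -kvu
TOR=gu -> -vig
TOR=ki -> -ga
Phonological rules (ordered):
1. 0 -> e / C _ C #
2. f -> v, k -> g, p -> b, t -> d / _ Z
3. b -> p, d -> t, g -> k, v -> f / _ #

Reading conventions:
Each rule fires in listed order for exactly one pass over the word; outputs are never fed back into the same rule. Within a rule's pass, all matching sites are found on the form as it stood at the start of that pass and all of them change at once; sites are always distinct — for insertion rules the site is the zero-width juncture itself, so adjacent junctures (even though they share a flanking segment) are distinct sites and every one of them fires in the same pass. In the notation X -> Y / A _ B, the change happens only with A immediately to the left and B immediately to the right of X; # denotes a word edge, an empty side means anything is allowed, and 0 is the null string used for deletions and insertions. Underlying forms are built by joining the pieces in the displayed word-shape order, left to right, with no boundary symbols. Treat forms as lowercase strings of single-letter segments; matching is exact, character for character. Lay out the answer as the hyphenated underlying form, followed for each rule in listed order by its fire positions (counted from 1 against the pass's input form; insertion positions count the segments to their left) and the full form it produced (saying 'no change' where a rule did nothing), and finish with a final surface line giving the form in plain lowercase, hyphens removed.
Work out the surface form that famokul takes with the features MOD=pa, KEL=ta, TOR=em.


underlying: famokul-n-vso-md
1. 0 -> e / C _ C #: inserts after position(s) 12: famokulnvsomed
2. f -> v, k -> g, p -> b, t -> d / _ Z: no change
3. b -> p, d -> t, g -> k, v -> f / _ #: fires at position(s) 14: famokulnvsomet
surface: famokulnvsomet


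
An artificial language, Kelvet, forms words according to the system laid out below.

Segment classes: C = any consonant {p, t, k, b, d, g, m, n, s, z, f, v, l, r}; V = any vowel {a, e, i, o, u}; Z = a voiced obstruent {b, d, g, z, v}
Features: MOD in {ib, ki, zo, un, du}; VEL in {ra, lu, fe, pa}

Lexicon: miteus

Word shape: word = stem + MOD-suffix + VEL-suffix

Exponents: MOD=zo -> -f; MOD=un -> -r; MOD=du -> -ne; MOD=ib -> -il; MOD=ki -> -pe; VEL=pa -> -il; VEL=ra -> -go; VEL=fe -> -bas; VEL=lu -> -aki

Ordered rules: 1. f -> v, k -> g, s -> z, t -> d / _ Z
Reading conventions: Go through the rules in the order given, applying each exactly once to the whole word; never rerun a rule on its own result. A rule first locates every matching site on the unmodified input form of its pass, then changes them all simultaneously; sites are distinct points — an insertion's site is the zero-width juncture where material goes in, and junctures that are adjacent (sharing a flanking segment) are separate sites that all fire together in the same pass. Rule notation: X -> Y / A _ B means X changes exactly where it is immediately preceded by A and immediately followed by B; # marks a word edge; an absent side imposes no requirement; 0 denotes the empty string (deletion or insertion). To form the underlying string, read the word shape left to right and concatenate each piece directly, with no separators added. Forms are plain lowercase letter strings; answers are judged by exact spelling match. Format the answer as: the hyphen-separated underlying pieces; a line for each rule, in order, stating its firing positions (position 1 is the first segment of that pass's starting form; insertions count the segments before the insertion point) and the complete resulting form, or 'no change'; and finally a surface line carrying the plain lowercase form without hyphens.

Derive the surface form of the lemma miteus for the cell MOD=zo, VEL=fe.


underlying: miteus-f-bas
1. f -> v, k -> g, s -> z, t -> d / _ Z: fires at position(s) 7: miteusvbas
surface: miteusvbas


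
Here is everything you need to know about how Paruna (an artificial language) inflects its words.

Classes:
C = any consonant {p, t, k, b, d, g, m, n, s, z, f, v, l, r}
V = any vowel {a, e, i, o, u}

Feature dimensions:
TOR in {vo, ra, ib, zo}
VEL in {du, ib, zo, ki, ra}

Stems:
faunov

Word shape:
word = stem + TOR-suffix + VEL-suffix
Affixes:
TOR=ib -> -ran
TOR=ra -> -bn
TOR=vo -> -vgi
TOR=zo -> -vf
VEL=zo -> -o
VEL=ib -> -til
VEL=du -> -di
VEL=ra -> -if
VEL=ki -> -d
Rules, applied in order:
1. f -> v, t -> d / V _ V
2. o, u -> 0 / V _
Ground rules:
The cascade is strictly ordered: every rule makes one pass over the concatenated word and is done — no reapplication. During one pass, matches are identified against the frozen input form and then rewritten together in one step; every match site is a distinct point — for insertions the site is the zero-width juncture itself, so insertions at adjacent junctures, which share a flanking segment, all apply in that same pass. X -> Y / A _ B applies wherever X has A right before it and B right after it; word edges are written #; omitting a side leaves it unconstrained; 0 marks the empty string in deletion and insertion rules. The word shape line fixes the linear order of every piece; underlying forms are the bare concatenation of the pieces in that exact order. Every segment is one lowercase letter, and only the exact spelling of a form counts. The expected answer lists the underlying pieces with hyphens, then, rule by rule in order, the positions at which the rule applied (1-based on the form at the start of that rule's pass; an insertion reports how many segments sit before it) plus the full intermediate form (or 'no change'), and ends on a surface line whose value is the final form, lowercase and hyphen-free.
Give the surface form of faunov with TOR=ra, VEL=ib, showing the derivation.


underlying: faunov-bn-til
1. f -> v, t -> d / V _ V: no change
2. o, u -> 0 / V _: fires at position(s) 3: fanovbntil
surface: fanovbntil


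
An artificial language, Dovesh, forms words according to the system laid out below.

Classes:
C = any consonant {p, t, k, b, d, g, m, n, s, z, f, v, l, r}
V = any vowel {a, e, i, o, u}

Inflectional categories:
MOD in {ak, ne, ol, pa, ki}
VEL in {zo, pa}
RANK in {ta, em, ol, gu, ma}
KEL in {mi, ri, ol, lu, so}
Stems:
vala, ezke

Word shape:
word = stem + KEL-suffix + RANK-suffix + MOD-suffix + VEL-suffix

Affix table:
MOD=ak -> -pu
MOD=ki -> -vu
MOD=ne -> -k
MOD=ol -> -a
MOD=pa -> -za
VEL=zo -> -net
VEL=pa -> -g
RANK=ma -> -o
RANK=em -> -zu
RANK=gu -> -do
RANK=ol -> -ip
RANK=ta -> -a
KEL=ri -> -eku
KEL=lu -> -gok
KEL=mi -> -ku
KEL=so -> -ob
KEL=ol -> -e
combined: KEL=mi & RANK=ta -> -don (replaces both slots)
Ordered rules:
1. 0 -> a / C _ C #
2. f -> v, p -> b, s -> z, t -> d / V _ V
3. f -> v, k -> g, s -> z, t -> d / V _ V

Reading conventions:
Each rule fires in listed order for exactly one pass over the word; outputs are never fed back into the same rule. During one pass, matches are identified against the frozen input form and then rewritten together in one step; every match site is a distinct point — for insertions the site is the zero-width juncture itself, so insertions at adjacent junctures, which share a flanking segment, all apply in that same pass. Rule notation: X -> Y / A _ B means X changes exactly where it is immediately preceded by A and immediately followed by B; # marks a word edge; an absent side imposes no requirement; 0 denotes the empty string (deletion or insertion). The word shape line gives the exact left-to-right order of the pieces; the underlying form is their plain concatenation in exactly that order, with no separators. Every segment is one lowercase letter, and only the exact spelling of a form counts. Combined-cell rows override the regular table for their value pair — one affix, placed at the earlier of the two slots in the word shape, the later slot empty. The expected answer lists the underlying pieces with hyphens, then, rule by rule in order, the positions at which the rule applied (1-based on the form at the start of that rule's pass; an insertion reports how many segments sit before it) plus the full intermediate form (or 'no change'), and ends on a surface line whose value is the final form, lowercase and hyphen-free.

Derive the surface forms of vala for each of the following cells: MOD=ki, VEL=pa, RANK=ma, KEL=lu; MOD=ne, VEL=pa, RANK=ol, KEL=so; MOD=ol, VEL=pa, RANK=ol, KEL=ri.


cell MOD=ki, VEL=pa, RANK=ma, KEL=lu:
underlying: vala-gok-o-vu-g
1. 0 -> a / C _ C #: no change
2. f -> v, p -> b, s -> z, t -> d / V _ V: no change
3. f -> v, k -> g, s -> z, t -> d / V _ V: fires at position(s) 7: valagogovug
surface: valagogovug

cell MOD=ne, VEL=pa, RANK=ol, KEL=so:
underlying: vala-ob-ip-k-g
1. 0 -> a / C _ C #: inserts after position(s) 9: valaobipkag
2. f -> v, p -> b, s -> z, t -> d / V _ V: no change
3. f -> v, k -> g, s -> z, t -> d / V _ V: no change
surface: valaobipkag

cell MOD=ol, VEL=pa, RANK=ol, KEL=ri:
underlying: vala-eku-ip-a-g
1. 0 -> a / C _ C #: no change
2. f -> v, p -> b, s -> z, t -> d / V _ V: fires at position(s) 9: valaekuibag
3. f -> v, k -> g, s -> z, t -> d / V _ V: fires at position(s) 6: valaeguibag
surface: valaeguibag


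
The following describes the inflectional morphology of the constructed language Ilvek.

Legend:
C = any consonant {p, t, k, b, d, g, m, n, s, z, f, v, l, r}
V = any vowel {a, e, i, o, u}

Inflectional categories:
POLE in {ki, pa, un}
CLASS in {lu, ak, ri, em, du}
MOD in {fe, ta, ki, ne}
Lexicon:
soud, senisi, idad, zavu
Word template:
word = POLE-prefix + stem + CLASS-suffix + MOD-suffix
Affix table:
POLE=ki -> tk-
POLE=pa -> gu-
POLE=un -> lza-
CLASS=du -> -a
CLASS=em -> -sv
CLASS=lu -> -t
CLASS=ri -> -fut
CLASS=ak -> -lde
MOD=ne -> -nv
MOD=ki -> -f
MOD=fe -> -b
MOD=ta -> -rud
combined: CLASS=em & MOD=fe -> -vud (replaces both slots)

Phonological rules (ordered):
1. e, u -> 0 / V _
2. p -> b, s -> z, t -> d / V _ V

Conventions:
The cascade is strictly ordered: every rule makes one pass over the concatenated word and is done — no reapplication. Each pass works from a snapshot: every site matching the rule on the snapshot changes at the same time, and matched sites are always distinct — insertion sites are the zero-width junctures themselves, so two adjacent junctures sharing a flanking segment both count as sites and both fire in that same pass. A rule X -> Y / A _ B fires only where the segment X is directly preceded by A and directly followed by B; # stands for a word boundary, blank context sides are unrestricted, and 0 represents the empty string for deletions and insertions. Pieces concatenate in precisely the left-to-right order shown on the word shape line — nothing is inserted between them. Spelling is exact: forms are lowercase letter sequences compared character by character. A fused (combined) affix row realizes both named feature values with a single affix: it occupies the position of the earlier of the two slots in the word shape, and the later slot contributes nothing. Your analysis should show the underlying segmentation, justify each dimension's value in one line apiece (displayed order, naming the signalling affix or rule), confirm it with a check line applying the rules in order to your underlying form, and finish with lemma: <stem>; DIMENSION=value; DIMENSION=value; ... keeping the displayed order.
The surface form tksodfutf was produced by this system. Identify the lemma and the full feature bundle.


underlying: tk-soud-fut-f
POLE=ki - signalled by the affix tk-
CLASS=ri - signalled by the affix -fut
MOD=ki - signalled by the affix -f
check: tksoudfutf -> tksodfutf -> tksodfutf
lemma: soud; POLE=ki; CLASS=ri; MOD=ki


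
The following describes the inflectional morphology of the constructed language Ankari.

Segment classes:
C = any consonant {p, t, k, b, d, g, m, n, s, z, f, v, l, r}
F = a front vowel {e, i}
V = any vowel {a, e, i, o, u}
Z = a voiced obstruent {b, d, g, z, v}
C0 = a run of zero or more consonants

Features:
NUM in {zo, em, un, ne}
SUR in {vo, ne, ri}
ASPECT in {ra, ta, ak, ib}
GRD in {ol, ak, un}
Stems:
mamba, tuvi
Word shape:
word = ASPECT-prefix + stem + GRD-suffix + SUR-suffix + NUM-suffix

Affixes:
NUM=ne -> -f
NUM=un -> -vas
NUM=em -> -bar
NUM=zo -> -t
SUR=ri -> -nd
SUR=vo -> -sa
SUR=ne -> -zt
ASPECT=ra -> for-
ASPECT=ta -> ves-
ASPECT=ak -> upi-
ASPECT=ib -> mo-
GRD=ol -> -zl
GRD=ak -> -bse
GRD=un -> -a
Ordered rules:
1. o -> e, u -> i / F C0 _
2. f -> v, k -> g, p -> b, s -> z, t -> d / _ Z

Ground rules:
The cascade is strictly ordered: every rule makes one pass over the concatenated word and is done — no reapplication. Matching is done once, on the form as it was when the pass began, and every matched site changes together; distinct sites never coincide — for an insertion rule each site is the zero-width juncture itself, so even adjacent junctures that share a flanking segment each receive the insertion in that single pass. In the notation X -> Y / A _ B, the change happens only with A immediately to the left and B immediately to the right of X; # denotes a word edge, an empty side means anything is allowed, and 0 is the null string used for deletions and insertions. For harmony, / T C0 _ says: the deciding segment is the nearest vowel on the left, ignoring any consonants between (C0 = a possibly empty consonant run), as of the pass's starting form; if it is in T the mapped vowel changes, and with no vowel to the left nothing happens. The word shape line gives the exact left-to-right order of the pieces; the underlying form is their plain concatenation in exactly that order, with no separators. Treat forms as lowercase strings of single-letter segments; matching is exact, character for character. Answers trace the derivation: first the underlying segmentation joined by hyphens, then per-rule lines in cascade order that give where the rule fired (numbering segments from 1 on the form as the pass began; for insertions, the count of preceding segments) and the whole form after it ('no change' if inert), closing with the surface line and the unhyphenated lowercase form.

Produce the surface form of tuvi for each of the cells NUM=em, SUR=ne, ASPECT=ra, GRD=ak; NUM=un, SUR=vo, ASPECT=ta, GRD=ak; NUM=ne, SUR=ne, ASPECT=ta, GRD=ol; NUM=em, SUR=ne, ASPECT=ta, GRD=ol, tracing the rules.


cell NUM=em, SUR=ne, ASPECT=ra, GRD=ak:
underlying: for-tuvi-bse-zt-bar
1. o -> e, u -> i / F C0 _: no change
2. f -> v, k -> g, p -> b, s -> z, t -> d / _ Z: fires at position(s) 12: fortuvibsezdbar
surface: fortuvibsezdbar

cell NUM=un, SUR=vo, ASPECT=ta, GRD=ak:
underlying: ves-tuvi-bse-sa-vas
1. o -> e, u -> i / F C0 _: fires at position(s) 5: vestivibsesavas
2. f -> v, k -> g, p -> b, s -> z, t -> d / _ Z: no change
surface: vestivibsesavas

cell NUM=ne, SUR=ne, ASPECT=ta, GRD=ol:
underlying: ves-tuvi-zl-zt-f
1. o -> e, u -> i / F C0 _: fires at position(s) 5: vestivizlztf
2. f -> v, k -> g, p -> b, s -> z, t -> d / _ Z: no change
surface: vestivizlztf

cell NUM=em, SUR=ne, ASPECT=ta, GRD=ol:
underlying: ves-tuvi-zl-zt-bar
1. o -> e, u -> i / F C0 _: fires at position(s) 5: vestivizlztbar
2. f -> v, k -> g, p -> b, s -> z, t -> d / _ Z: fires at position(s) 11: vestivizlzdbar
surface: vestivizlzdbar


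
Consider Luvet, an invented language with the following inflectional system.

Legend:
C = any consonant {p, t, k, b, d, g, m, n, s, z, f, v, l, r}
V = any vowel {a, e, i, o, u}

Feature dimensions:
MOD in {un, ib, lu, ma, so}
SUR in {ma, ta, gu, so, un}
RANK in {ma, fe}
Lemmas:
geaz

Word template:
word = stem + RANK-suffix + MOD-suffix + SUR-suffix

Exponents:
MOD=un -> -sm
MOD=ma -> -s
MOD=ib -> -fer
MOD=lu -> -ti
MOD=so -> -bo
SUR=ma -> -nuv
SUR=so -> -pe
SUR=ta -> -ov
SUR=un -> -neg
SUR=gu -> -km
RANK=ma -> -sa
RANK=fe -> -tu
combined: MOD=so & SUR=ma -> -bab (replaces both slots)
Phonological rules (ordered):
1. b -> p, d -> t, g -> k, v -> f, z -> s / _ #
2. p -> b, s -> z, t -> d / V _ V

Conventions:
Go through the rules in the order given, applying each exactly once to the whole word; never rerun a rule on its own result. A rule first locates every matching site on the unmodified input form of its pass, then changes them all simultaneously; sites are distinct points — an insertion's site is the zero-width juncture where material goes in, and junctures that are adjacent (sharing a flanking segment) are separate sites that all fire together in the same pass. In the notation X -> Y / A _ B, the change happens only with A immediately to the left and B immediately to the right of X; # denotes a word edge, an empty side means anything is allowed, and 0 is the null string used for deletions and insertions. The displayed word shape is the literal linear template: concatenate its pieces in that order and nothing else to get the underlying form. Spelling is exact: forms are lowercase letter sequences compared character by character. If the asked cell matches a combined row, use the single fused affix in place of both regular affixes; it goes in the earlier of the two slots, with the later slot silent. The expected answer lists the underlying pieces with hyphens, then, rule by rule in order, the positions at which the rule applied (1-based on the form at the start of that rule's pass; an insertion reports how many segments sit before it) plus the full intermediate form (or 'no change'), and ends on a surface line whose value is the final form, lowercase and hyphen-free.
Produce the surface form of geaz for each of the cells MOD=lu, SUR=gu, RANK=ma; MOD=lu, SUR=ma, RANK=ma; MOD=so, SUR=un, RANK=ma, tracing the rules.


cell MOD=lu, SUR=gu, RANK=ma:
underlying: geaz-sa-ti-km
1. b -> p, d -> t, g -> k, v -> f, z -> s / _ #: no change
2. p -> b, s -> z, t -> d / V _ V: fires at position(s) 7: geazsadikm
surface: geazsadikm

cell MOD=lu, SUR=ma, RANK=ma:
underlying: geaz-sa-ti-nuv
1. b -> p, d -> t, g -> k, v -> f, z -> s / _ #: fires at position(s) 11: geazsatinuf
2. p -> b, s -> z, t -> d / V _ V: fires at position(s) 7: geazsadinuf
surface: geazsadinuf

cell MOD=so, SUR=un, RANK=ma:
underlying: geaz-sa-bo-neg
1. b -> p, d -> t, g -> k, v -> f, z -> s / _ #: fires at position(s) 11: geazsabonek
2. p -> b, s -> z, t -> d / V _ V: no change
surface: geazsabonek


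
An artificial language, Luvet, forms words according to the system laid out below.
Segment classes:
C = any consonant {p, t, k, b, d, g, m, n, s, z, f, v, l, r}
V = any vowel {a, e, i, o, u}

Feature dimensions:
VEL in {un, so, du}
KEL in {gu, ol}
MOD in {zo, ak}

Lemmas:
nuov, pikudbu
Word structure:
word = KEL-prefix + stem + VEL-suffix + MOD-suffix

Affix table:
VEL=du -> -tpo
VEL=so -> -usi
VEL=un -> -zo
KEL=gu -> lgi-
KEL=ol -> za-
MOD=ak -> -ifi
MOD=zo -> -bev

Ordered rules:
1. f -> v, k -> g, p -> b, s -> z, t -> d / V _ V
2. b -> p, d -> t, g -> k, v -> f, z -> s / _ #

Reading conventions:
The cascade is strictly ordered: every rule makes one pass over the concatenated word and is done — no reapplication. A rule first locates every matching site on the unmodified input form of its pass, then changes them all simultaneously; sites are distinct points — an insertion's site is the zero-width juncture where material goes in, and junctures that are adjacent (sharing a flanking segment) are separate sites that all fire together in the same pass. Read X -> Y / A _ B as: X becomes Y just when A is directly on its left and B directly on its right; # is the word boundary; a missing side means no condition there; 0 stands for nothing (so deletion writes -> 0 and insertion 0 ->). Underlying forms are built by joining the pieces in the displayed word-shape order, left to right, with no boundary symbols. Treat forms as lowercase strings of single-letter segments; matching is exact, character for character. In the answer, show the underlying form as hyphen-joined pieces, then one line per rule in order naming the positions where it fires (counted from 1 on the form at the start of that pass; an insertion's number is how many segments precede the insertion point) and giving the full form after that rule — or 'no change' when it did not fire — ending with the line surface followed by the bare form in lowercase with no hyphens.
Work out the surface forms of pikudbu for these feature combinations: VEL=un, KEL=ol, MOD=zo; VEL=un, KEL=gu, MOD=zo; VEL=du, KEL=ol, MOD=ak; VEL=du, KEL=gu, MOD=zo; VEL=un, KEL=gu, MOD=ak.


cell VEL=un, KEL=ol, MOD=zo:
underlying: za-pikudbu-zo-bev
1. f -> v, k -> g, p -> b, s -> z, t -> d / V _ V: fires at position(s) 3, 5: zabigudbuzobev
2. b -> p, d -> t, g -> k, v -> f, z -> s / _ #: fires at position(s) 14: zabigudbuzobef
surface: zabigudbuzobef

cell VEL=un, KEL=gu, MOD=zo:
underlying: lgi-pikudbu-zo-bev
1. f -> v, k -> g, p -> b, s -> z, t -> d / V _ V: fires at position(s) 4, 6: lgibigudbuzobev
2. b -> p, d -> t, g -> k, v -> f, z -> s / _ #: fires at position(s) 15: lgibigudbuzobef
surface: lgibigudbuzobef

cell VEL=du, KEL=ol, MOD=ak:
underlying: za-pikudbu-tpo-ifi
1. f -> v, k -> g, p -> b, s -> z, t -> d / V _ V: fires at position(s) 3, 5, 14: zabigudbutpoivi
2. b -> p, d -> t, g -> k, v -> f, z -> s / _ #: no change
surface: zabigudbutpoivi

cell VEL=du, KEL=gu, MOD=zo:
underlying: lgi-pikudbu-tpo-bev
1. f -> v, k -> g, p -> b, s -> z, t -> d / V _ V: fires at position(s) 4, 6: lgibigudbutpobev
2. b -> p, d -> t, g -> k, v -> f, z -> s / _ #: fires at position(s) 16: lgibigudbutpobef
surface: lgibigudbutpobef

cell VEL=un, KEL=gu, MOD=ak:
underlying: lgi-pikudbu-zo-ifi
1. f -> v, k -> g, p -> b, s -> z, t -> d / V _ V: fires at position(s) 4, 6, 14: lgibigudbuzoivi
2. b -> p, d -> t, g -> k, v -> f, z -> s / _ #: no change
surface: lgibigudbuzoivi


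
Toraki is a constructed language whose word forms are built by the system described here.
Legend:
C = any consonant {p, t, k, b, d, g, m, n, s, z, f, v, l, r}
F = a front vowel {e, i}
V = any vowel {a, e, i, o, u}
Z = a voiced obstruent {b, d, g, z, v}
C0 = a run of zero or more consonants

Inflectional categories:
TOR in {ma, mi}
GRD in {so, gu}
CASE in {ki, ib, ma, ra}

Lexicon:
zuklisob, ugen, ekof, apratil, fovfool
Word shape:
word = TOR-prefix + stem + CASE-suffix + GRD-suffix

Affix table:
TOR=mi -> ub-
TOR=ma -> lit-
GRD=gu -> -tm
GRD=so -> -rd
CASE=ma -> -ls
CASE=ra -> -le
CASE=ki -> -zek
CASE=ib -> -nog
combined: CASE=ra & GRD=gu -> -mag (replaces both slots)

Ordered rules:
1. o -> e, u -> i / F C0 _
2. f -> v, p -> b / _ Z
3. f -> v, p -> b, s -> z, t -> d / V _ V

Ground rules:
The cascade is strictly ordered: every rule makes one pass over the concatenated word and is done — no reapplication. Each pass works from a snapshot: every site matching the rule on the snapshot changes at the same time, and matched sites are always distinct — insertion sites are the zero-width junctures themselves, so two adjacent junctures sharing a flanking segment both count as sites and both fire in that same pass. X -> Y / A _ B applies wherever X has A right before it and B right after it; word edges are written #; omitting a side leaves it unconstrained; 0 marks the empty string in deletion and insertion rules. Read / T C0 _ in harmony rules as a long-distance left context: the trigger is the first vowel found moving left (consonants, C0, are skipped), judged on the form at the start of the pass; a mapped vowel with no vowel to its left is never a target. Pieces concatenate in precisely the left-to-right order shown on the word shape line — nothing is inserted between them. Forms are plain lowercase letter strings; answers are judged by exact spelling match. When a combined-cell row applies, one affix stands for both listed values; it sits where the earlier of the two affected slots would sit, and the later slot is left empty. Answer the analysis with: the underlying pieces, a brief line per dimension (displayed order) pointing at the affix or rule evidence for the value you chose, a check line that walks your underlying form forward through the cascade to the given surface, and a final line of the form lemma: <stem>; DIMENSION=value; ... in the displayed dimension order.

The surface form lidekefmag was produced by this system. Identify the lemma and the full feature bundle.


underlying: lit-ekof-mag
TOR=ma - signalled by the affix lit-
GRD=gu - signalled by the combined affix row
CASE=ra - signalled by the combined affix row
check: litekofmag -> litekefmag -> litekefmag -> lidekefmag
lemma: ekof; TOR=ma; GRD=gu; CASE=ra


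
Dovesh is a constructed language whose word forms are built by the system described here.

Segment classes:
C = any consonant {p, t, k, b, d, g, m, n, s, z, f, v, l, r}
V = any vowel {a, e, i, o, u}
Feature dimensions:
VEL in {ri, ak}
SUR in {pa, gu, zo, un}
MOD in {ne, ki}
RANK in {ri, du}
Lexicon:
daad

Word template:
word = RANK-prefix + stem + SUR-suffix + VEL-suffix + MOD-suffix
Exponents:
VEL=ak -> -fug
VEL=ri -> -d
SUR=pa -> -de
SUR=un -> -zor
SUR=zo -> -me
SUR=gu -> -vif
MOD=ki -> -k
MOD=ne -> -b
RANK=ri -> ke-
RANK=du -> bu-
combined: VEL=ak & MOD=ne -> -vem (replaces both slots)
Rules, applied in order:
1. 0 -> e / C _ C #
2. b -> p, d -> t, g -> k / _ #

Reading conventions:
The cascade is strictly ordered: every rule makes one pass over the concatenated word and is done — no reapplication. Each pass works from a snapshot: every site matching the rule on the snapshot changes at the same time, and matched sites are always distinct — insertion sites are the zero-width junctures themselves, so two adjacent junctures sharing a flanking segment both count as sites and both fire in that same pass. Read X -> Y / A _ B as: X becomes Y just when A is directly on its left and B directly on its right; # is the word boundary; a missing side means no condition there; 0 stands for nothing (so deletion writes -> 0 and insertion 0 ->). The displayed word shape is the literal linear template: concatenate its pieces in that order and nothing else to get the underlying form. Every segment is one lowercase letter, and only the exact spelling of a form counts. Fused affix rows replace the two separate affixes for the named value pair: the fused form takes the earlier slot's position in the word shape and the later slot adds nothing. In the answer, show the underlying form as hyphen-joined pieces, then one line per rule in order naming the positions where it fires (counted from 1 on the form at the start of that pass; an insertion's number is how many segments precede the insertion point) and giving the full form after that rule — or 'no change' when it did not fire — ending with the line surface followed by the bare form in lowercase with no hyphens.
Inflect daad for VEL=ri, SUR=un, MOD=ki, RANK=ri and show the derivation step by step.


underlying: ke-daad-zor-d-k
1. 0 -> e / C _ C #: inserts after position(s) 10: kedaadzordek
2. b -> p, d -> t, g -> k / _ #: no change
surface: kedaadzordek


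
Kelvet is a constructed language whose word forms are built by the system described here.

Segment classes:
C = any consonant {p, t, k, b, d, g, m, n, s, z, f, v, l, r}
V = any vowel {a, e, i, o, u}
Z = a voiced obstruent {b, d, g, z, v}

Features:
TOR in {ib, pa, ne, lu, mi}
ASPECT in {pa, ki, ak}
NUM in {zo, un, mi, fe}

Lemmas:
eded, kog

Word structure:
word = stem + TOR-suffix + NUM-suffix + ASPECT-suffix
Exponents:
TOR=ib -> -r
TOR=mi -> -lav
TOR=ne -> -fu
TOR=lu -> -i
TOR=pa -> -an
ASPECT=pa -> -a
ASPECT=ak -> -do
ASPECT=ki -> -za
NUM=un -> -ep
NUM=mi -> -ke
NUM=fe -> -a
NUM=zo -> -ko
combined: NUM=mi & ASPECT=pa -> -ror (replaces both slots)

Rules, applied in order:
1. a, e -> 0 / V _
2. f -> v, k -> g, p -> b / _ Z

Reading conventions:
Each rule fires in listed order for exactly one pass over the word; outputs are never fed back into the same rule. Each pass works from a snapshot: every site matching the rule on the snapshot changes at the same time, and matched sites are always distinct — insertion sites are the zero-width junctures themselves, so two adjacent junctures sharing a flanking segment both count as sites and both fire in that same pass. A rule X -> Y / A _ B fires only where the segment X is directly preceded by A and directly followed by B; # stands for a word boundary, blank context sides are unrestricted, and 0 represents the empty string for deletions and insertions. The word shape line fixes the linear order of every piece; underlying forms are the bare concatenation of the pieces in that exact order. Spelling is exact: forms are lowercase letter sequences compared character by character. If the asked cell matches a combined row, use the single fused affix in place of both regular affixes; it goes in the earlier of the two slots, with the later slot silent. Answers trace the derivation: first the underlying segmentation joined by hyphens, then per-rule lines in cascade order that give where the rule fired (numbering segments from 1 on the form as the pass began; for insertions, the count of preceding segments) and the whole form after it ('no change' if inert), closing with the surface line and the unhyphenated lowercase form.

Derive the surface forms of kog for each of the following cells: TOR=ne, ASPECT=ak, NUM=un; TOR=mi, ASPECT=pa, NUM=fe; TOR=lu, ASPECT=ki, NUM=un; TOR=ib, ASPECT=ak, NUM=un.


cell TOR=ne, ASPECT=ak, NUM=un:
underlying: kog-fu-ep-do
1. a, e -> 0 / V _: fires at position(s) 6: kogfupdo
2. f -> v, k -> g, p -> b / _ Z: fires at position(s) 6: kogfubdo
surface: kogfubdo

cell TOR=mi, ASPECT=pa, NUM=fe:
underlying: kog-lav-a-a
1. a, e -> 0 / V _: fires at position(s) 8: koglava
2. f -> v, k -> g, p -> b / _ Z: no change
surface: koglava

cell TOR=lu, ASPECT=ki, NUM=un:
underlying: kog-i-ep-za
1. a, e -> 0 / V _: fires at position(s) 5: kogipza
2. f -> v, k -> g, p -> b / _ Z: fires at position(s) 5: kogibza
surface: kogibza

cell TOR=ib, ASPECT=ak, NUM=un:
underlying: kog-r-ep-do
1. a, e -> 0 / V _: no change
2. f -> v, k -> g, p -> b / _ Z: fires at position(s) 6: kogrebdo
surface: kogrebdo


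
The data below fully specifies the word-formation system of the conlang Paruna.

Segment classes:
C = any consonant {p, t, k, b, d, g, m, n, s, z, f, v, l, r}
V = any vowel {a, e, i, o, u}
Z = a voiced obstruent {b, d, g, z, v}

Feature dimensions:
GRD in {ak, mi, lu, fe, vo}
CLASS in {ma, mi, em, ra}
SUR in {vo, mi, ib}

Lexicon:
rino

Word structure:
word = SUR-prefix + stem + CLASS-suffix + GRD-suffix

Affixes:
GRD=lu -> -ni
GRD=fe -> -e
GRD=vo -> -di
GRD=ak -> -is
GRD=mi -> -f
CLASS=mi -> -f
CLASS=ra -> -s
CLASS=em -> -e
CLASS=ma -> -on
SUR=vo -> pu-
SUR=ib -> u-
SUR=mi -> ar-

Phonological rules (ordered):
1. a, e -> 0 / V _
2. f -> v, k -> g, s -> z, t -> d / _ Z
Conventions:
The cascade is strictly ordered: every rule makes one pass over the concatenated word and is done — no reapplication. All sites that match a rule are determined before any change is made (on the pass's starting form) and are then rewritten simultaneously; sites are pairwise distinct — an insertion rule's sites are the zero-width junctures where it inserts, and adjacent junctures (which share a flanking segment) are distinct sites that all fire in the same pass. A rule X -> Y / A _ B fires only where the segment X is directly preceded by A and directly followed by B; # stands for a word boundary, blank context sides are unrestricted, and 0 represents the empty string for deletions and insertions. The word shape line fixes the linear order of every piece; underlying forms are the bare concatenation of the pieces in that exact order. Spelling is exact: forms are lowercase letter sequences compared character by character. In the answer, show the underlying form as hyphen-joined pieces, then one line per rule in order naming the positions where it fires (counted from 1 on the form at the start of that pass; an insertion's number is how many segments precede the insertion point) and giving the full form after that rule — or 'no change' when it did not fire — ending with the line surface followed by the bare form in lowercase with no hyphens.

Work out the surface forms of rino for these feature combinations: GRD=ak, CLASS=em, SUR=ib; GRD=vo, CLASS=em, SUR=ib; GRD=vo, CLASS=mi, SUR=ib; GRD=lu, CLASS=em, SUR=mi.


cell GRD=ak, CLASS=em, SUR=ib:
underlying: u-rino-e-is
1. a, e -> 0 / V _: fires at position(s) 6: urinois
2. f -> v, k -> g, s -> z, t -> d / _ Z: no change
surface: urinois

cell GRD=vo, CLASS=em, SUR=ib:
underlying: u-rino-e-di
1. a, e -> 0 / V _: fires at position(s) 6: urinodi
2. f -> v, k -> g, s -> z, t -> d / _ Z: no change
surface: urinodi

cell GRD=vo, CLASS=mi, SUR=ib:
underlying: u-rino-f-di
1. a, e -> 0 / V _: no change
2. f -> v, k -> g, s -> z, t -> d / _ Z: fires at position(s) 6: urinovdi
surface: urinovdi

cell GRD=lu, CLASS=em, SUR=mi:
underlying: ar-rino-e-ni
1. a, e -> 0 / V _: fires at position(s) 7: arrinoni
2. f -> v, k -> g, s -> z, t -> d / _ Z: no change
surface: arrinoni


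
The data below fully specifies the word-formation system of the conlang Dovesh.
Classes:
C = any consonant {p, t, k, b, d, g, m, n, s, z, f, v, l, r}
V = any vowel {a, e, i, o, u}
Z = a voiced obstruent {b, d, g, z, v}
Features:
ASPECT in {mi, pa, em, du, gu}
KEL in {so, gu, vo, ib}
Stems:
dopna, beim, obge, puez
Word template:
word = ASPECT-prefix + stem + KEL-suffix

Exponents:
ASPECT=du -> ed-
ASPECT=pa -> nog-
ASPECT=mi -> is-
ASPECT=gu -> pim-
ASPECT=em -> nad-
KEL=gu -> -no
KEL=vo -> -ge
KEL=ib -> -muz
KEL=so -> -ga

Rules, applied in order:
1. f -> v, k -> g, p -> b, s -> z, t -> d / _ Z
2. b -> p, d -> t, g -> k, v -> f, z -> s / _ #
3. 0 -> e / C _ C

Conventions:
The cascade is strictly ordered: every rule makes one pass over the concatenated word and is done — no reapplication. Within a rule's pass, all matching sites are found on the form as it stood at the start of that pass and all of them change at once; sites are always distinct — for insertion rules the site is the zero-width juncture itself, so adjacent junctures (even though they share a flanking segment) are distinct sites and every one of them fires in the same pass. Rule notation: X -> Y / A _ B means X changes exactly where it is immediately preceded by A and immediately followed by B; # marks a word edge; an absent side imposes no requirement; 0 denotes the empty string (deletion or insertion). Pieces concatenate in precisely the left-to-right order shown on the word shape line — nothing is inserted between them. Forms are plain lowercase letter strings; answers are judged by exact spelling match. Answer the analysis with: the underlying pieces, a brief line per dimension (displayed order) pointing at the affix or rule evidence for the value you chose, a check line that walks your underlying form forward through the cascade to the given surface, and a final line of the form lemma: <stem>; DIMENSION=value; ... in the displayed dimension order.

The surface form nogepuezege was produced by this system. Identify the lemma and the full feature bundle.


underlying: nog-puez-ge
ASPECT=pa - signalled by the affix nog-
KEL=vo - signalled by the affix -ge
check: nogpuezge -> nogpuezge -> nogpuezge -> nogepuezege
lemma: puez; ASPECT=pa; KEL=vo
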